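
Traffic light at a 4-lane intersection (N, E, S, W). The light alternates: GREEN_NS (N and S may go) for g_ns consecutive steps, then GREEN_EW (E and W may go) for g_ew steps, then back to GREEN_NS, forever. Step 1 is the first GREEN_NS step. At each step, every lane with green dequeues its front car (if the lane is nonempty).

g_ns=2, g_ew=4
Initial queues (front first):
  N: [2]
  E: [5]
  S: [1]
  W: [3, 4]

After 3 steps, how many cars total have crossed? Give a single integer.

Step 1 [NS]: N:car2-GO,E:wait,S:car1-GO,W:wait | queues: N=0 E=1 S=0 W=2
Step 2 [NS]: N:empty,E:wait,S:empty,W:wait | queues: N=0 E=1 S=0 W=2
Step 3 [EW]: N:wait,E:car5-GO,S:wait,W:car3-GO | queues: N=0 E=0 S=0 W=1
Cars crossed by step 3: 4

Answer: 4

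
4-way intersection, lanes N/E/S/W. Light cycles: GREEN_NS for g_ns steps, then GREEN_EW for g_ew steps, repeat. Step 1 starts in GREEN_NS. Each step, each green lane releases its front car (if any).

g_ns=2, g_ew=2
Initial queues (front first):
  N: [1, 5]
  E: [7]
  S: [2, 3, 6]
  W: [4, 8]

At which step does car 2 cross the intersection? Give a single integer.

Step 1 [NS]: N:car1-GO,E:wait,S:car2-GO,W:wait | queues: N=1 E=1 S=2 W=2
Step 2 [NS]: N:car5-GO,E:wait,S:car3-GO,W:wait | queues: N=0 E=1 S=1 W=2
Step 3 [EW]: N:wait,E:car7-GO,S:wait,W:car4-GO | queues: N=0 E=0 S=1 W=1
Step 4 [EW]: N:wait,E:empty,S:wait,W:car8-GO | queues: N=0 E=0 S=1 W=0
Step 5 [NS]: N:empty,E:wait,S:car6-GO,W:wait | queues: N=0 E=0 S=0 W=0
Car 2 crosses at step 1

1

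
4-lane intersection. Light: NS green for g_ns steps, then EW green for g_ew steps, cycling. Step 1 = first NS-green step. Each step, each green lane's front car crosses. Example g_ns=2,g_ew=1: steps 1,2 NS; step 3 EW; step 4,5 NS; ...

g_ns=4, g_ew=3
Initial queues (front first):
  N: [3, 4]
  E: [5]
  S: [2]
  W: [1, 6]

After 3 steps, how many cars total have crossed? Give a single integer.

Step 1 [NS]: N:car3-GO,E:wait,S:car2-GO,W:wait | queues: N=1 E=1 S=0 W=2
Step 2 [NS]: N:car4-GO,E:wait,S:empty,W:wait | queues: N=0 E=1 S=0 W=2
Step 3 [NS]: N:empty,E:wait,S:empty,W:wait | queues: N=0 E=1 S=0 W=2
Cars crossed by step 3: 3

Answer: 3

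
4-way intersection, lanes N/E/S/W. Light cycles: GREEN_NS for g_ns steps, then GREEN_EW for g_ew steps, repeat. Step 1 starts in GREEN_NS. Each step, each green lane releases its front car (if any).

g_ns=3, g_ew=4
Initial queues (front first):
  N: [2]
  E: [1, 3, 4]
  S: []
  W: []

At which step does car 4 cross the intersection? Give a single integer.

Step 1 [NS]: N:car2-GO,E:wait,S:empty,W:wait | queues: N=0 E=3 S=0 W=0
Step 2 [NS]: N:empty,E:wait,S:empty,W:wait | queues: N=0 E=3 S=0 W=0
Step 3 [NS]: N:empty,E:wait,S:empty,W:wait | queues: N=0 E=3 S=0 W=0
Step 4 [EW]: N:wait,E:car1-GO,S:wait,W:empty | queues: N=0 E=2 S=0 W=0
Step 5 [EW]: N:wait,E:car3-GO,S:wait,W:empty | queues: N=0 E=1 S=0 W=0
Step 6 [EW]: N:wait,E:car4-GO,S:wait,W:empty | queues: N=0 E=0 S=0 W=0
Car 4 crosses at step 6

6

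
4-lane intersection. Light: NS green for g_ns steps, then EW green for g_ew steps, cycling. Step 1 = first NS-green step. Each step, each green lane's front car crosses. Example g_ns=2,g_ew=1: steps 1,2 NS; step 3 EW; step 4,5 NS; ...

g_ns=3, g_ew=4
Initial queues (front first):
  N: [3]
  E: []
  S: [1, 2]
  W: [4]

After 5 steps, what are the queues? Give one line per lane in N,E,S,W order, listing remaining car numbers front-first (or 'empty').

Step 1 [NS]: N:car3-GO,E:wait,S:car1-GO,W:wait | queues: N=0 E=0 S=1 W=1
Step 2 [NS]: N:empty,E:wait,S:car2-GO,W:wait | queues: N=0 E=0 S=0 W=1
Step 3 [NS]: N:empty,E:wait,S:empty,W:wait | queues: N=0 E=0 S=0 W=1
Step 4 [EW]: N:wait,E:empty,S:wait,W:car4-GO | queues: N=0 E=0 S=0 W=0

N: empty
E: empty
S: empty
W: empty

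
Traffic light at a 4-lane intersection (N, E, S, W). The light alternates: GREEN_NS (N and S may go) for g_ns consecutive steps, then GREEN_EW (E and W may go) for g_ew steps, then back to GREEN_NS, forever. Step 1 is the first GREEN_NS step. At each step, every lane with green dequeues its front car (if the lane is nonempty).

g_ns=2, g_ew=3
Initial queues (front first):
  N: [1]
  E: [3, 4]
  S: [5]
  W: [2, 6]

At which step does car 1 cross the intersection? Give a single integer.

Step 1 [NS]: N:car1-GO,E:wait,S:car5-GO,W:wait | queues: N=0 E=2 S=0 W=2
Step 2 [NS]: N:empty,E:wait,S:empty,W:wait | queues: N=0 E=2 S=0 W=2
Step 3 [EW]: N:wait,E:car3-GO,S:wait,W:car2-GO | queues: N=0 E=1 S=0 W=1
Step 4 [EW]: N:wait,E:car4-GO,S:wait,W:car6-GO | queues: N=0 E=0 S=0 W=0
Car 1 crosses at step 1

1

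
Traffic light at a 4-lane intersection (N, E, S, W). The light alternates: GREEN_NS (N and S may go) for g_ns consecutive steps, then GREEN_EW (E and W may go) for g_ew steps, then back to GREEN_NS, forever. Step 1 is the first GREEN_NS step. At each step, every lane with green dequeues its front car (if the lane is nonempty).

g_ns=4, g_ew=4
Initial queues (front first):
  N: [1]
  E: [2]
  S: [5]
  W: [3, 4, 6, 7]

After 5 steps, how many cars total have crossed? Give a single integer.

Answer: 4

Derivation:
Step 1 [NS]: N:car1-GO,E:wait,S:car5-GO,W:wait | queues: N=0 E=1 S=0 W=4
Step 2 [NS]: N:empty,E:wait,S:empty,W:wait | queues: N=0 E=1 S=0 W=4
Step 3 [NS]: N:empty,E:wait,S:empty,W:wait | queues: N=0 E=1 S=0 W=4
Step 4 [NS]: N:empty,E:wait,S:empty,W:wait | queues: N=0 E=1 S=0 W=4
Step 5 [EW]: N:wait,E:car2-GO,S:wait,W:car3-GO | queues: N=0 E=0 S=0 W=3
Cars crossed by step 5: 4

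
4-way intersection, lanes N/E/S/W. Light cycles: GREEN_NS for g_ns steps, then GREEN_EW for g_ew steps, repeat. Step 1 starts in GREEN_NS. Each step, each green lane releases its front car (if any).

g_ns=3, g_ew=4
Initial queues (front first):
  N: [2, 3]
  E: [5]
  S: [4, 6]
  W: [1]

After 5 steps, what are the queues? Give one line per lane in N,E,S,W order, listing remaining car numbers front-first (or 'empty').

Step 1 [NS]: N:car2-GO,E:wait,S:car4-GO,W:wait | queues: N=1 E=1 S=1 W=1
Step 2 [NS]: N:car3-GO,E:wait,S:car6-GO,W:wait | queues: N=0 E=1 S=0 W=1
Step 3 [NS]: N:empty,E:wait,S:empty,W:wait | queues: N=0 E=1 S=0 W=1
Step 4 [EW]: N:wait,E:car5-GO,S:wait,W:car1-GO | queues: N=0 E=0 S=0 W=0

N: empty
E: empty
S: empty
W: empty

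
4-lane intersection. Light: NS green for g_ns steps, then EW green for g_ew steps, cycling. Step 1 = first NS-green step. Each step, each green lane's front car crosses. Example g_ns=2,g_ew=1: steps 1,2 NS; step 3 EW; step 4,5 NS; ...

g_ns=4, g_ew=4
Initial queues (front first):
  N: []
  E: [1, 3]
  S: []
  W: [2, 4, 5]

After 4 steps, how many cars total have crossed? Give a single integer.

Step 1 [NS]: N:empty,E:wait,S:empty,W:wait | queues: N=0 E=2 S=0 W=3
Step 2 [NS]: N:empty,E:wait,S:empty,W:wait | queues: N=0 E=2 S=0 W=3
Step 3 [NS]: N:empty,E:wait,S:empty,W:wait | queues: N=0 E=2 S=0 W=3
Step 4 [NS]: N:empty,E:wait,S:empty,W:wait | queues: N=0 E=2 S=0 W=3
Cars crossed by step 4: 0

Answer: 0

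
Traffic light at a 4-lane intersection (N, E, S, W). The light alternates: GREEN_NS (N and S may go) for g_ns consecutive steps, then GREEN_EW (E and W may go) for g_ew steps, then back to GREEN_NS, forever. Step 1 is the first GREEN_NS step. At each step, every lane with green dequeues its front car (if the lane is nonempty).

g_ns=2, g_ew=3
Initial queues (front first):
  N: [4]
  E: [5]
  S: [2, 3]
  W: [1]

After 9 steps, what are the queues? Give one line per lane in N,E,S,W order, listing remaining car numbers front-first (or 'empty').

Step 1 [NS]: N:car4-GO,E:wait,S:car2-GO,W:wait | queues: N=0 E=1 S=1 W=1
Step 2 [NS]: N:empty,E:wait,S:car3-GO,W:wait | queues: N=0 E=1 S=0 W=1
Step 3 [EW]: N:wait,E:car5-GO,S:wait,W:car1-GO | queues: N=0 E=0 S=0 W=0

N: empty
E: empty
S: empty
W: empty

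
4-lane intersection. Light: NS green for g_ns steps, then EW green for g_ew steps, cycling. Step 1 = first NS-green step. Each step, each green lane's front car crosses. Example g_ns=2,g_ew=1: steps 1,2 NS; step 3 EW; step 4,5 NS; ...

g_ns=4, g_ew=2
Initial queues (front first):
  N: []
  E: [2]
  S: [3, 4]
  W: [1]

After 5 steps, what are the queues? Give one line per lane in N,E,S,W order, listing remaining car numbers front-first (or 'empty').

Step 1 [NS]: N:empty,E:wait,S:car3-GO,W:wait | queues: N=0 E=1 S=1 W=1
Step 2 [NS]: N:empty,E:wait,S:car4-GO,W:wait | queues: N=0 E=1 S=0 W=1
Step 3 [NS]: N:empty,E:wait,S:empty,W:wait | queues: N=0 E=1 S=0 W=1
Step 4 [NS]: N:empty,E:wait,S:empty,W:wait | queues: N=0 E=1 S=0 W=1
Step 5 [EW]: N:wait,E:car2-GO,S:wait,W:car1-GO | queues: N=0 E=0 S=0 W=0

N: empty
E: empty
S: empty
W: empty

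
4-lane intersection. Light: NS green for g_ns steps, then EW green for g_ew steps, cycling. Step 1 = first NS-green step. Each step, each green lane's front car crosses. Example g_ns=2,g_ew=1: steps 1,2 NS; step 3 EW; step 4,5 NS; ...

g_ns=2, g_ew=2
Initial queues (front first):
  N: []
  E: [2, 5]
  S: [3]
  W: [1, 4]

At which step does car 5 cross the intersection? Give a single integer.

Step 1 [NS]: N:empty,E:wait,S:car3-GO,W:wait | queues: N=0 E=2 S=0 W=2
Step 2 [NS]: N:empty,E:wait,S:empty,W:wait | queues: N=0 E=2 S=0 W=2
Step 3 [EW]: N:wait,E:car2-GO,S:wait,W:car1-GO | queues: N=0 E=1 S=0 W=1
Step 4 [EW]: N:wait,E:car5-GO,S:wait,W:car4-GO | queues: N=0 E=0 S=0 W=0
Car 5 crosses at step 4

4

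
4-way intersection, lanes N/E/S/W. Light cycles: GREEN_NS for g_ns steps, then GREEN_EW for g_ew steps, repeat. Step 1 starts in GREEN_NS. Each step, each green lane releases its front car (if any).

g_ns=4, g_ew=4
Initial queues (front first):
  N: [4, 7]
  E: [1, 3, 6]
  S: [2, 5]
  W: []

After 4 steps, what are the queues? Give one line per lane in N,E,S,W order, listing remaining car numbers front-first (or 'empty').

Step 1 [NS]: N:car4-GO,E:wait,S:car2-GO,W:wait | queues: N=1 E=3 S=1 W=0
Step 2 [NS]: N:car7-GO,E:wait,S:car5-GO,W:wait | queues: N=0 E=3 S=0 W=0
Step 3 [NS]: N:empty,E:wait,S:empty,W:wait | queues: N=0 E=3 S=0 W=0
Step 4 [NS]: N:empty,E:wait,S:empty,W:wait | queues: N=0 E=3 S=0 W=0

N: empty
E: 1 3 6
S: empty
W: empty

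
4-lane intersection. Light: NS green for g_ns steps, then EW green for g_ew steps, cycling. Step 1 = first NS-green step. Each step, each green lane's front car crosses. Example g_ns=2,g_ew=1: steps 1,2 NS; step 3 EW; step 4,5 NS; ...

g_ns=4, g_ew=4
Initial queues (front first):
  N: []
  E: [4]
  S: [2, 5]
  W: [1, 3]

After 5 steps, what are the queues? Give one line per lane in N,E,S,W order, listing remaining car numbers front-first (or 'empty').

Step 1 [NS]: N:empty,E:wait,S:car2-GO,W:wait | queues: N=0 E=1 S=1 W=2
Step 2 [NS]: N:empty,E:wait,S:car5-GO,W:wait | queues: N=0 E=1 S=0 W=2
Step 3 [NS]: N:empty,E:wait,S:empty,W:wait | queues: N=0 E=1 S=0 W=2
Step 4 [NS]: N:empty,E:wait,S:empty,W:wait | queues: N=0 E=1 S=0 W=2
Step 5 [EW]: N:wait,E:car4-GO,S:wait,W:car1-GO | queues: N=0 E=0 S=0 W=1

N: empty
E: empty
S: empty
W: 3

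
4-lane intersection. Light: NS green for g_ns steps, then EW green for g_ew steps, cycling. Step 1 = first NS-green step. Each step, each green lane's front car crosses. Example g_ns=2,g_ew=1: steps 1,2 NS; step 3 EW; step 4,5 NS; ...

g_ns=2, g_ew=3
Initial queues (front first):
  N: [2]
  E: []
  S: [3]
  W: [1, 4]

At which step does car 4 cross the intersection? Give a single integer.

Step 1 [NS]: N:car2-GO,E:wait,S:car3-GO,W:wait | queues: N=0 E=0 S=0 W=2
Step 2 [NS]: N:empty,E:wait,S:empty,W:wait | queues: N=0 E=0 S=0 W=2
Step 3 [EW]: N:wait,E:empty,S:wait,W:car1-GO | queues: N=0 E=0 S=0 W=1
Step 4 [EW]: N:wait,E:empty,S:wait,W:car4-GO | queues: N=0 E=0 S=0 W=0
Car 4 crosses at step 4

4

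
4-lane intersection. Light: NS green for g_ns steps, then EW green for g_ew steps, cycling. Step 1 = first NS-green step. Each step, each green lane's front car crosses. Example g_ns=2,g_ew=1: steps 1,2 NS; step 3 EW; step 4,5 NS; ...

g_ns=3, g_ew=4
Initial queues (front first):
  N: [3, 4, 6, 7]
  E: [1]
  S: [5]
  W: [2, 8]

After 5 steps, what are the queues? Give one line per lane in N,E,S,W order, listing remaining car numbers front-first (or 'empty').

Step 1 [NS]: N:car3-GO,E:wait,S:car5-GO,W:wait | queues: N=3 E=1 S=0 W=2
Step 2 [NS]: N:car4-GO,E:wait,S:empty,W:wait | queues: N=2 E=1 S=0 W=2
Step 3 [NS]: N:car6-GO,E:wait,S:empty,W:wait | queues: N=1 E=1 S=0 W=2
Step 4 [EW]: N:wait,E:car1-GO,S:wait,W:car2-GO | queues: N=1 E=0 S=0 W=1
Step 5 [EW]: N:wait,E:empty,S:wait,W:car8-GO | queues: N=1 E=0 S=0 W=0

N: 7
E: empty
S: empty
W: empty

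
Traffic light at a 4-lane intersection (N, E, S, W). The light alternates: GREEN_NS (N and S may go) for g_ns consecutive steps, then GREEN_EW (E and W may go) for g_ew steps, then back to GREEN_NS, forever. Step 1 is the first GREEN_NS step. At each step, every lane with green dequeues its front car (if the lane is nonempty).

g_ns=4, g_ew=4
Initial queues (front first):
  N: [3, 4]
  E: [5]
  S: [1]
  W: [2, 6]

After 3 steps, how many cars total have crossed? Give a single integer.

Step 1 [NS]: N:car3-GO,E:wait,S:car1-GO,W:wait | queues: N=1 E=1 S=0 W=2
Step 2 [NS]: N:car4-GO,E:wait,S:empty,W:wait | queues: N=0 E=1 S=0 W=2
Step 3 [NS]: N:empty,E:wait,S:empty,W:wait | queues: N=0 E=1 S=0 W=2
Cars crossed by step 3: 3

Answer: 3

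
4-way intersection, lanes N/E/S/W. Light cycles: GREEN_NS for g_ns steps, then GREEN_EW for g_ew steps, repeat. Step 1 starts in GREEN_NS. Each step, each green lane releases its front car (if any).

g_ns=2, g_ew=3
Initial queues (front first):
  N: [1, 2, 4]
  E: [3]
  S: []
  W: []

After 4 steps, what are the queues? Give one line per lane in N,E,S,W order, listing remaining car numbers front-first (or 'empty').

Step 1 [NS]: N:car1-GO,E:wait,S:empty,W:wait | queues: N=2 E=1 S=0 W=0
Step 2 [NS]: N:car2-GO,E:wait,S:empty,W:wait | queues: N=1 E=1 S=0 W=0
Step 3 [EW]: N:wait,E:car3-GO,S:wait,W:empty | queues: N=1 E=0 S=0 W=0
Step 4 [EW]: N:wait,E:empty,S:wait,W:empty | queues: N=1 E=0 S=0 W=0

N: 4
E: empty
S: empty
W: empty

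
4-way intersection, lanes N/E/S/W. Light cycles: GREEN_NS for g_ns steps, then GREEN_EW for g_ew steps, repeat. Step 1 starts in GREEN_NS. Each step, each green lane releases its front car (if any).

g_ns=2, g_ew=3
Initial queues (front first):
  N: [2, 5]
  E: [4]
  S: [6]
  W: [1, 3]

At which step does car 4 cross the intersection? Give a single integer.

Step 1 [NS]: N:car2-GO,E:wait,S:car6-GO,W:wait | queues: N=1 E=1 S=0 W=2
Step 2 [NS]: N:car5-GO,E:wait,S:empty,W:wait | queues: N=0 E=1 S=0 W=2
Step 3 [EW]: N:wait,E:car4-GO,S:wait,W:car1-GO | queues: N=0 E=0 S=0 W=1
Step 4 [EW]: N:wait,E:empty,S:wait,W:car3-GO | queues: N=0 E=0 S=0 W=0
Car 4 crosses at step 3

3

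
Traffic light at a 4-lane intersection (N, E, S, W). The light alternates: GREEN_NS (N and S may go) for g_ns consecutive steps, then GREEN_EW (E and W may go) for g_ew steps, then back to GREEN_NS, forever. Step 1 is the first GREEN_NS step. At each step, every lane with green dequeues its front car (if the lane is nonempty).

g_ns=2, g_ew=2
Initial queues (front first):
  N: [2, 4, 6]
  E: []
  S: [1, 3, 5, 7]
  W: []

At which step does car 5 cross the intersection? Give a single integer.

Step 1 [NS]: N:car2-GO,E:wait,S:car1-GO,W:wait | queues: N=2 E=0 S=3 W=0
Step 2 [NS]: N:car4-GO,E:wait,S:car3-GO,W:wait | queues: N=1 E=0 S=2 W=0
Step 3 [EW]: N:wait,E:empty,S:wait,W:empty | queues: N=1 E=0 S=2 W=0
Step 4 [EW]: N:wait,E:empty,S:wait,W:empty | queues: N=1 E=0 S=2 W=0
Step 5 [NS]: N:car6-GO,E:wait,S:car5-GO,W:wait | queues: N=0 E=0 S=1 W=0
Step 6 [NS]: N:empty,E:wait,S:car7-GO,W:wait | queues: N=0 E=0 S=0 W=0
Car 5 crosses at step 5

5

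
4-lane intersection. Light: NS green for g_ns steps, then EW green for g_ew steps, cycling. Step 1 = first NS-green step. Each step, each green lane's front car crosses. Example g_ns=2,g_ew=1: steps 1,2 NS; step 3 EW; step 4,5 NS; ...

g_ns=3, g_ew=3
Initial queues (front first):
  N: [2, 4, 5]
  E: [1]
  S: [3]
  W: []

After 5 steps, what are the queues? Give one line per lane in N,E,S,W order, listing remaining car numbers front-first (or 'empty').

Step 1 [NS]: N:car2-GO,E:wait,S:car3-GO,W:wait | queues: N=2 E=1 S=0 W=0
Step 2 [NS]: N:car4-GO,E:wait,S:empty,W:wait | queues: N=1 E=1 S=0 W=0
Step 3 [NS]: N:car5-GO,E:wait,S:empty,W:wait | queues: N=0 E=1 S=0 W=0
Step 4 [EW]: N:wait,E:car1-GO,S:wait,W:empty | queues: N=0 E=0 S=0 W=0

N: empty
E: empty
S: empty
W: empty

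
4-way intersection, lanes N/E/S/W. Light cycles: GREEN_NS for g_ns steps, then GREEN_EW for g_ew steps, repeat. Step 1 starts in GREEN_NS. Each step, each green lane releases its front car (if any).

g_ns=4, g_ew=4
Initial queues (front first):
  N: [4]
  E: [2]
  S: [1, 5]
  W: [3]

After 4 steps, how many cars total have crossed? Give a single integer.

Answer: 3

Derivation:
Step 1 [NS]: N:car4-GO,E:wait,S:car1-GO,W:wait | queues: N=0 E=1 S=1 W=1
Step 2 [NS]: N:empty,E:wait,S:car5-GO,W:wait | queues: N=0 E=1 S=0 W=1
Step 3 [NS]: N:empty,E:wait,S:empty,W:wait | queues: N=0 E=1 S=0 W=1
Step 4 [NS]: N:empty,E:wait,S:empty,W:wait | queues: N=0 E=1 S=0 W=1
Cars crossed by step 4: 3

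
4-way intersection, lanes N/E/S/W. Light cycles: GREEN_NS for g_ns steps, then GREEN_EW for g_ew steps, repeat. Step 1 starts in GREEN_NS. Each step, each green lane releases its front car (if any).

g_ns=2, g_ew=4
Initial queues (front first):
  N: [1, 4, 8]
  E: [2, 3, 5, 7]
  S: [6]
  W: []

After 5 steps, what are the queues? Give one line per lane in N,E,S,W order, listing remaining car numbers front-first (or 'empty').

Step 1 [NS]: N:car1-GO,E:wait,S:car6-GO,W:wait | queues: N=2 E=4 S=0 W=0
Step 2 [NS]: N:car4-GO,E:wait,S:empty,W:wait | queues: N=1 E=4 S=0 W=0
Step 3 [EW]: N:wait,E:car2-GO,S:wait,W:empty | queues: N=1 E=3 S=0 W=0
Step 4 [EW]: N:wait,E:car3-GO,S:wait,W:empty | queues: N=1 E=2 S=0 W=0
Step 5 [EW]: N:wait,E:car5-GO,S:wait,W:empty | queues: N=1 E=1 S=0 W=0

N: 8
E: 7
S: empty
W: empty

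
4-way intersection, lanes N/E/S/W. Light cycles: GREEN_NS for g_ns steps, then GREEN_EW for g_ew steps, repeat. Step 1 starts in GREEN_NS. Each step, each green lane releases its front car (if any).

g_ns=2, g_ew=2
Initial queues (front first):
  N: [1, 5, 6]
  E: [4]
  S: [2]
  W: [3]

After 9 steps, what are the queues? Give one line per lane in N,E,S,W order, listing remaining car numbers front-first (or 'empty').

Step 1 [NS]: N:car1-GO,E:wait,S:car2-GO,W:wait | queues: N=2 E=1 S=0 W=1
Step 2 [NS]: N:car5-GO,E:wait,S:empty,W:wait | queues: N=1 E=1 S=0 W=1
Step 3 [EW]: N:wait,E:car4-GO,S:wait,W:car3-GO | queues: N=1 E=0 S=0 W=0
Step 4 [EW]: N:wait,E:empty,S:wait,W:empty | queues: N=1 E=0 S=0 W=0
Step 5 [NS]: N:car6-GO,E:wait,S:empty,W:wait | queues: N=0 E=0 S=0 W=0

N: empty
E: empty
S: empty
W: empty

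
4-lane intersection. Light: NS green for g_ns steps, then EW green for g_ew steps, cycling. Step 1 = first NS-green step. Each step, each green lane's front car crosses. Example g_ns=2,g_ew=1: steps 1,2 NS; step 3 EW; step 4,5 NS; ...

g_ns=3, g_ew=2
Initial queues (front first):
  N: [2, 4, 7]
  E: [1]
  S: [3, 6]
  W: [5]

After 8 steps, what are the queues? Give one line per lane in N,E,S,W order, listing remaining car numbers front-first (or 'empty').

Step 1 [NS]: N:car2-GO,E:wait,S:car3-GO,W:wait | queues: N=2 E=1 S=1 W=1
Step 2 [NS]: N:car4-GO,E:wait,S:car6-GO,W:wait | queues: N=1 E=1 S=0 W=1
Step 3 [NS]: N:car7-GO,E:wait,S:empty,W:wait | queues: N=0 E=1 S=0 W=1
Step 4 [EW]: N:wait,E:car1-GO,S:wait,W:car5-GO | queues: N=0 E=0 S=0 W=0

N: empty
E: empty
S: empty
W: empty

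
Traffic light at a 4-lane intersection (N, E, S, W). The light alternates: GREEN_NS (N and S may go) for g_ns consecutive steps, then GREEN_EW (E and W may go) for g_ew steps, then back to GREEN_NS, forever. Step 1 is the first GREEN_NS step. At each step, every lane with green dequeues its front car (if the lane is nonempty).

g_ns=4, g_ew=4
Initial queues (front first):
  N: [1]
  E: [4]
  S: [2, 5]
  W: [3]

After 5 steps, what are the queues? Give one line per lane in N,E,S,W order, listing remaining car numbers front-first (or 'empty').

Step 1 [NS]: N:car1-GO,E:wait,S:car2-GO,W:wait | queues: N=0 E=1 S=1 W=1
Step 2 [NS]: N:empty,E:wait,S:car5-GO,W:wait | queues: N=0 E=1 S=0 W=1
Step 3 [NS]: N:empty,E:wait,S:empty,W:wait | queues: N=0 E=1 S=0 W=1
Step 4 [NS]: N:empty,E:wait,S:empty,W:wait | queues: N=0 E=1 S=0 W=1
Step 5 [EW]: N:wait,E:car4-GO,S:wait,W:car3-GO | queues: N=0 E=0 S=0 W=0

N: empty
E: empty
S: empty
W: empty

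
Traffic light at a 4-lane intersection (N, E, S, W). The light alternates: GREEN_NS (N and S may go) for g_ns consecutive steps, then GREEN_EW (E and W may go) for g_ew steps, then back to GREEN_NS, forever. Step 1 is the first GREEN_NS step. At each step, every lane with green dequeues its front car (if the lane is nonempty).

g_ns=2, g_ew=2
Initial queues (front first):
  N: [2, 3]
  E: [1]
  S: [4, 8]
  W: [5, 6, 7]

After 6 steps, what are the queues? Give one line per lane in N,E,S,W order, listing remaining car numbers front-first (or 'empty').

Step 1 [NS]: N:car2-GO,E:wait,S:car4-GO,W:wait | queues: N=1 E=1 S=1 W=3
Step 2 [NS]: N:car3-GO,E:wait,S:car8-GO,W:wait | queues: N=0 E=1 S=0 W=3
Step 3 [EW]: N:wait,E:car1-GO,S:wait,W:car5-GO | queues: N=0 E=0 S=0 W=2
Step 4 [EW]: N:wait,E:empty,S:wait,W:car6-GO | queues: N=0 E=0 S=0 W=1
Step 5 [NS]: N:empty,E:wait,S:empty,W:wait | queues: N=0 E=0 S=0 W=1
Step 6 [NS]: N:empty,E:wait,S:empty,W:wait | queues: N=0 E=0 S=0 W=1

N: empty
E: empty
S: empty
W: 7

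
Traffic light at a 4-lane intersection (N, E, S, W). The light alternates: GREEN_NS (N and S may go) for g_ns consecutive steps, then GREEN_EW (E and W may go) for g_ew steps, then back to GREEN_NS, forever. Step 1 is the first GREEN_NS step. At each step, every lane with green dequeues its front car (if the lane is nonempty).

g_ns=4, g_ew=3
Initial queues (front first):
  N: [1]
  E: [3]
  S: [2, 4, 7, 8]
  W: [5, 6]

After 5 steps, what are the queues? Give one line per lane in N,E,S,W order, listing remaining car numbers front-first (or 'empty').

Step 1 [NS]: N:car1-GO,E:wait,S:car2-GO,W:wait | queues: N=0 E=1 S=3 W=2
Step 2 [NS]: N:empty,E:wait,S:car4-GO,W:wait | queues: N=0 E=1 S=2 W=2
Step 3 [NS]: N:empty,E:wait,S:car7-GO,W:wait | queues: N=0 E=1 S=1 W=2
Step 4 [NS]: N:empty,E:wait,S:car8-GO,W:wait | queues: N=0 E=1 S=0 W=2
Step 5 [EW]: N:wait,E:car3-GO,S:wait,W:car5-GO | queues: N=0 E=0 S=0 W=1

N: empty
E: empty
S: empty
W: 6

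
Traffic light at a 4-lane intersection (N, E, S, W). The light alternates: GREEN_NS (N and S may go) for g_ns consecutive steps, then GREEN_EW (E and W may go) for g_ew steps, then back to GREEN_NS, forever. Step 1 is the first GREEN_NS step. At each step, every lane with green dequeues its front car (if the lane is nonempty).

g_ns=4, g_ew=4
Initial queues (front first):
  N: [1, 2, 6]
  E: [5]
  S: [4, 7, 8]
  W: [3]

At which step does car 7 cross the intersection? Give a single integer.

Step 1 [NS]: N:car1-GO,E:wait,S:car4-GO,W:wait | queues: N=2 E=1 S=2 W=1
Step 2 [NS]: N:car2-GO,E:wait,S:car7-GO,W:wait | queues: N=1 E=1 S=1 W=1
Step 3 [NS]: N:car6-GO,E:wait,S:car8-GO,W:wait | queues: N=0 E=1 S=0 W=1
Step 4 [NS]: N:empty,E:wait,S:empty,W:wait | queues: N=0 E=1 S=0 W=1
Step 5 [EW]: N:wait,E:car5-GO,S:wait,W:car3-GO | queues: N=0 E=0 S=0 W=0
Car 7 crosses at step 2

2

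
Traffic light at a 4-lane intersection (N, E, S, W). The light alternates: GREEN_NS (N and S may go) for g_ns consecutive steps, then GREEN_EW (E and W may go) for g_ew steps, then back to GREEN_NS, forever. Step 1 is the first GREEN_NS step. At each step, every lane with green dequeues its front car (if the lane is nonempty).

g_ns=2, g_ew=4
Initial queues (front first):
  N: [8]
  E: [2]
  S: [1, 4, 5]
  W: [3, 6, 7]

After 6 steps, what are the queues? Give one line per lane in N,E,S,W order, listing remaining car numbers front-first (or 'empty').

Step 1 [NS]: N:car8-GO,E:wait,S:car1-GO,W:wait | queues: N=0 E=1 S=2 W=3
Step 2 [NS]: N:empty,E:wait,S:car4-GO,W:wait | queues: N=0 E=1 S=1 W=3
Step 3 [EW]: N:wait,E:car2-GO,S:wait,W:car3-GO | queues: N=0 E=0 S=1 W=2
Step 4 [EW]: N:wait,E:empty,S:wait,W:car6-GO | queues: N=0 E=0 S=1 W=1
Step 5 [EW]: N:wait,E:empty,S:wait,W:car7-GO | queues: N=0 E=0 S=1 W=0
Step 6 [EW]: N:wait,E:empty,S:wait,W:empty | queues: N=0 E=0 S=1 W=0

N: empty
E: empty
S: 5
W: empty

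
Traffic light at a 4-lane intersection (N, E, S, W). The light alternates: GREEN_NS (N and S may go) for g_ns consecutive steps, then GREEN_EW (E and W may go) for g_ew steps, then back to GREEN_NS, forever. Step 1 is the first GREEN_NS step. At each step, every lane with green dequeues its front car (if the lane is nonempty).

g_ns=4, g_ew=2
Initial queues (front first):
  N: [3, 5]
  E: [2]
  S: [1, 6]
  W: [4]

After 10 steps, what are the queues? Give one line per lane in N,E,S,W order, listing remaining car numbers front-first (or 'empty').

Step 1 [NS]: N:car3-GO,E:wait,S:car1-GO,W:wait | queues: N=1 E=1 S=1 W=1
Step 2 [NS]: N:car5-GO,E:wait,S:car6-GO,W:wait | queues: N=0 E=1 S=0 W=1
Step 3 [NS]: N:empty,E:wait,S:empty,W:wait | queues: N=0 E=1 S=0 W=1
Step 4 [NS]: N:empty,E:wait,S:empty,W:wait | queues: N=0 E=1 S=0 W=1
Step 5 [EW]: N:wait,E:car2-GO,S:wait,W:car4-GO | queues: N=0 E=0 S=0 W=0

N: empty
E: empty
S: empty
W: empty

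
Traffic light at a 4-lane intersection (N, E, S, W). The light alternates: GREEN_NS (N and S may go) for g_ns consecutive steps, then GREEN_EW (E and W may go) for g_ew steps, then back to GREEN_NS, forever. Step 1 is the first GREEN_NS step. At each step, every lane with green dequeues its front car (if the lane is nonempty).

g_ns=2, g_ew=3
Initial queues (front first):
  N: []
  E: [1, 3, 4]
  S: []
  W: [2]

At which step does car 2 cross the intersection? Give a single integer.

Step 1 [NS]: N:empty,E:wait,S:empty,W:wait | queues: N=0 E=3 S=0 W=1
Step 2 [NS]: N:empty,E:wait,S:empty,W:wait | queues: N=0 E=3 S=0 W=1
Step 3 [EW]: N:wait,E:car1-GO,S:wait,W:car2-GO | queues: N=0 E=2 S=0 W=0
Step 4 [EW]: N:wait,E:car3-GO,S:wait,W:empty | queues: N=0 E=1 S=0 W=0
Step 5 [EW]: N:wait,E:car4-GO,S:wait,W:empty | queues: N=0 E=0 S=0 W=0
Car 2 crosses at step 3

3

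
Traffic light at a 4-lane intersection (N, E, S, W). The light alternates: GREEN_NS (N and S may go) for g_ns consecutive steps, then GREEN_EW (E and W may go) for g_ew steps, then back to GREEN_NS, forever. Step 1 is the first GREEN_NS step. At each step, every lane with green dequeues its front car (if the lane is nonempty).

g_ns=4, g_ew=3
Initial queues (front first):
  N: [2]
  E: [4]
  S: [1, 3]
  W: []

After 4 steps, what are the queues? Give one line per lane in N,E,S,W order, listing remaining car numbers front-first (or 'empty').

Step 1 [NS]: N:car2-GO,E:wait,S:car1-GO,W:wait | queues: N=0 E=1 S=1 W=0
Step 2 [NS]: N:empty,E:wait,S:car3-GO,W:wait | queues: N=0 E=1 S=0 W=0
Step 3 [NS]: N:empty,E:wait,S:empty,W:wait | queues: N=0 E=1 S=0 W=0
Step 4 [NS]: N:empty,E:wait,S:empty,W:wait | queues: N=0 E=1 S=0 W=0

N: empty
E: 4
S: empty
W: empty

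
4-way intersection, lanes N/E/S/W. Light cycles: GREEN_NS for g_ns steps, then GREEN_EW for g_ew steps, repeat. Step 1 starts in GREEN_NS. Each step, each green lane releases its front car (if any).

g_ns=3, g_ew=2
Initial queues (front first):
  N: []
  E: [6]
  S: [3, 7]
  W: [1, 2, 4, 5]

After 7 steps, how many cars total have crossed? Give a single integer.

Step 1 [NS]: N:empty,E:wait,S:car3-GO,W:wait | queues: N=0 E=1 S=1 W=4
Step 2 [NS]: N:empty,E:wait,S:car7-GO,W:wait | queues: N=0 E=1 S=0 W=4
Step 3 [NS]: N:empty,E:wait,S:empty,W:wait | queues: N=0 E=1 S=0 W=4
Step 4 [EW]: N:wait,E:car6-GO,S:wait,W:car1-GO | queues: N=0 E=0 S=0 W=3
Step 5 [EW]: N:wait,E:empty,S:wait,W:car2-GO | queues: N=0 E=0 S=0 W=2
Step 6 [NS]: N:empty,E:wait,S:empty,W:wait | queues: N=0 E=0 S=0 W=2
Step 7 [NS]: N:empty,E:wait,S:empty,W:wait | queues: N=0 E=0 S=0 W=2
Cars crossed by step 7: 5

Answer: 5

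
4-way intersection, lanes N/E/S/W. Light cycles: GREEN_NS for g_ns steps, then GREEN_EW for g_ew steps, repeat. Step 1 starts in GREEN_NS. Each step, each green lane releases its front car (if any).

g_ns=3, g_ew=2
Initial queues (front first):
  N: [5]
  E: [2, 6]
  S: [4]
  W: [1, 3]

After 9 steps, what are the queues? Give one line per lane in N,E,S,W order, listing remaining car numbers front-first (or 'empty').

Step 1 [NS]: N:car5-GO,E:wait,S:car4-GO,W:wait | queues: N=0 E=2 S=0 W=2
Step 2 [NS]: N:empty,E:wait,S:empty,W:wait | queues: N=0 E=2 S=0 W=2
Step 3 [NS]: N:empty,E:wait,S:empty,W:wait | queues: N=0 E=2 S=0 W=2
Step 4 [EW]: N:wait,E:car2-GO,S:wait,W:car1-GO | queues: N=0 E=1 S=0 W=1
Step 5 [EW]: N:wait,E:car6-GO,S:wait,W:car3-GO | queues: N=0 E=0 S=0 W=0

N: empty
E: empty
S: empty
W: empty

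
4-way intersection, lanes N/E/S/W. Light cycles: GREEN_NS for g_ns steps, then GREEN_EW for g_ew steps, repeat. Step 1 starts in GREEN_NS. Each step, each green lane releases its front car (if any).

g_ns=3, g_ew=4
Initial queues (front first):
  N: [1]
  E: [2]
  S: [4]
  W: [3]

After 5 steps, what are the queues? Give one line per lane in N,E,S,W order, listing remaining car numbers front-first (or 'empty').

Step 1 [NS]: N:car1-GO,E:wait,S:car4-GO,W:wait | queues: N=0 E=1 S=0 W=1
Step 2 [NS]: N:empty,E:wait,S:empty,W:wait | queues: N=0 E=1 S=0 W=1
Step 3 [NS]: N:empty,E:wait,S:empty,W:wait | queues: N=0 E=1 S=0 W=1
Step 4 [EW]: N:wait,E:car2-GO,S:wait,W:car3-GO | queues: N=0 E=0 S=0 W=0

N: empty
E: empty
S: empty
W: empty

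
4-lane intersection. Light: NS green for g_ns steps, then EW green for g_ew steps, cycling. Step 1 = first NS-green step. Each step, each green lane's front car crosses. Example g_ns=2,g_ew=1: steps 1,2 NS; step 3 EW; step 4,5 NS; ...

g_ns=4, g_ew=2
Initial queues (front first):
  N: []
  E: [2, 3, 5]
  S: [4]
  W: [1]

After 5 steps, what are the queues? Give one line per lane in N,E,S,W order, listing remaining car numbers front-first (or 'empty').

Step 1 [NS]: N:empty,E:wait,S:car4-GO,W:wait | queues: N=0 E=3 S=0 W=1
Step 2 [NS]: N:empty,E:wait,S:empty,W:wait | queues: N=0 E=3 S=0 W=1
Step 3 [NS]: N:empty,E:wait,S:empty,W:wait | queues: N=0 E=3 S=0 W=1
Step 4 [NS]: N:empty,E:wait,S:empty,W:wait | queues: N=0 E=3 S=0 W=1
Step 5 [EW]: N:wait,E:car2-GO,S:wait,W:car1-GO | queues: N=0 E=2 S=0 W=0

N: empty
E: 3 5
S: empty
W: empty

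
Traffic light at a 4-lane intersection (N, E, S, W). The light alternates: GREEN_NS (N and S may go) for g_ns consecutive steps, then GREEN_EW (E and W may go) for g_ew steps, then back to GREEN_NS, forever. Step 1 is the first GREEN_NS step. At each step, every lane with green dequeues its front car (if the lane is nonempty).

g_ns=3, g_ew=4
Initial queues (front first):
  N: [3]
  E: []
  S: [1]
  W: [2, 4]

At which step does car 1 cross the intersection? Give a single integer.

Step 1 [NS]: N:car3-GO,E:wait,S:car1-GO,W:wait | queues: N=0 E=0 S=0 W=2
Step 2 [NS]: N:empty,E:wait,S:empty,W:wait | queues: N=0 E=0 S=0 W=2
Step 3 [NS]: N:empty,E:wait,S:empty,W:wait | queues: N=0 E=0 S=0 W=2
Step 4 [EW]: N:wait,E:empty,S:wait,W:car2-GO | queues: N=0 E=0 S=0 W=1
Step 5 [EW]: N:wait,E:empty,S:wait,W:car4-GO | queues: N=0 E=0 S=0 W=0
Car 1 crosses at step 1

1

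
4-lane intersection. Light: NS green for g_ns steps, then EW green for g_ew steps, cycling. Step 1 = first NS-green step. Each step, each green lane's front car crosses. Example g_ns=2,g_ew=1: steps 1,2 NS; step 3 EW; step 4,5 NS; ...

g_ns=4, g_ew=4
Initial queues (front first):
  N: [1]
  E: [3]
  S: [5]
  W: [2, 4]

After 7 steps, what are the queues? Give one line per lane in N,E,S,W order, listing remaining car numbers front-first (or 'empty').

Step 1 [NS]: N:car1-GO,E:wait,S:car5-GO,W:wait | queues: N=0 E=1 S=0 W=2
Step 2 [NS]: N:empty,E:wait,S:empty,W:wait | queues: N=0 E=1 S=0 W=2
Step 3 [NS]: N:empty,E:wait,S:empty,W:wait | queues: N=0 E=1 S=0 W=2
Step 4 [NS]: N:empty,E:wait,S:empty,W:wait | queues: N=0 E=1 S=0 W=2
Step 5 [EW]: N:wait,E:car3-GO,S:wait,W:car2-GO | queues: N=0 E=0 S=0 W=1
Step 6 [EW]: N:wait,E:empty,S:wait,W:car4-GO | queues: N=0 E=0 S=0 W=0

N: empty
E: empty
S: empty
W: empty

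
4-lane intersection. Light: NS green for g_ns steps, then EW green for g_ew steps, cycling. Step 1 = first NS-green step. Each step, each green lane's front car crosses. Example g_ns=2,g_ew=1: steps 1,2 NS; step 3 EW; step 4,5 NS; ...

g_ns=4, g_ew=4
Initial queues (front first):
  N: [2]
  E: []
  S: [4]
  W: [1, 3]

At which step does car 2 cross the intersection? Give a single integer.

Step 1 [NS]: N:car2-GO,E:wait,S:car4-GO,W:wait | queues: N=0 E=0 S=0 W=2
Step 2 [NS]: N:empty,E:wait,S:empty,W:wait | queues: N=0 E=0 S=0 W=2
Step 3 [NS]: N:empty,E:wait,S:empty,W:wait | queues: N=0 E=0 S=0 W=2
Step 4 [NS]: N:empty,E:wait,S:empty,W:wait | queues: N=0 E=0 S=0 W=2
Step 5 [EW]: N:wait,E:empty,S:wait,W:car1-GO | queues: N=0 E=0 S=0 W=1
Step 6 [EW]: N:wait,E:empty,S:wait,W:car3-GO | queues: N=0 E=0 S=0 W=0
Car 2 crosses at step 1

1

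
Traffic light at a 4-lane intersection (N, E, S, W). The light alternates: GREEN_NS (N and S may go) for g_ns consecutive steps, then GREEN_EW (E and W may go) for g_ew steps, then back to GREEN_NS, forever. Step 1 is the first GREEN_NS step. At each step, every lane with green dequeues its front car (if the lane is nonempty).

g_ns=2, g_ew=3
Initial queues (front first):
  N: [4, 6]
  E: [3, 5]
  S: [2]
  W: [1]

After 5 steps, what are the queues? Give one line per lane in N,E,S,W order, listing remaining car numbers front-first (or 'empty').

Step 1 [NS]: N:car4-GO,E:wait,S:car2-GO,W:wait | queues: N=1 E=2 S=0 W=1
Step 2 [NS]: N:car6-GO,E:wait,S:empty,W:wait | queues: N=0 E=2 S=0 W=1
Step 3 [EW]: N:wait,E:car3-GO,S:wait,W:car1-GO | queues: N=0 E=1 S=0 W=0
Step 4 [EW]: N:wait,E:car5-GO,S:wait,W:empty | queues: N=0 E=0 S=0 W=0

N: empty
E: empty
S: empty
W: empty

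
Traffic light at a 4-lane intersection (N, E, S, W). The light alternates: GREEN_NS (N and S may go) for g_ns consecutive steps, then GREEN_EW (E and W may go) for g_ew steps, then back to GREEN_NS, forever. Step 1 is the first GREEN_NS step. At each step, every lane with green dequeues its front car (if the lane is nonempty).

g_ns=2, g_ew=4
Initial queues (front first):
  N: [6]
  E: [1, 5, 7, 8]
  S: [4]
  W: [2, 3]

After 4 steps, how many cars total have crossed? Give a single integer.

Step 1 [NS]: N:car6-GO,E:wait,S:car4-GO,W:wait | queues: N=0 E=4 S=0 W=2
Step 2 [NS]: N:empty,E:wait,S:empty,W:wait | queues: N=0 E=4 S=0 W=2
Step 3 [EW]: N:wait,E:car1-GO,S:wait,W:car2-GO | queues: N=0 E=3 S=0 W=1
Step 4 [EW]: N:wait,E:car5-GO,S:wait,W:car3-GO | queues: N=0 E=2 S=0 W=0
Cars crossed by step 4: 6

Answer: 6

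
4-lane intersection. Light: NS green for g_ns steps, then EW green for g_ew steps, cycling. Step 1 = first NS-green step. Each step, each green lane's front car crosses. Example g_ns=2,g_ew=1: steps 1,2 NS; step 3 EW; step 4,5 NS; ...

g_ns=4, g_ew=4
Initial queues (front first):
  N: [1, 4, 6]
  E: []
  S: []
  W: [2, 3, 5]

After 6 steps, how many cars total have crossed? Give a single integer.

Step 1 [NS]: N:car1-GO,E:wait,S:empty,W:wait | queues: N=2 E=0 S=0 W=3
Step 2 [NS]: N:car4-GO,E:wait,S:empty,W:wait | queues: N=1 E=0 S=0 W=3
Step 3 [NS]: N:car6-GO,E:wait,S:empty,W:wait | queues: N=0 E=0 S=0 W=3
Step 4 [NS]: N:empty,E:wait,S:empty,W:wait | queues: N=0 E=0 S=0 W=3
Step 5 [EW]: N:wait,E:empty,S:wait,W:car2-GO | queues: N=0 E=0 S=0 W=2
Step 6 [EW]: N:wait,E:empty,S:wait,W:car3-GO | queues: N=0 E=0 S=0 W=1
Cars crossed by step 6: 5

Answer: 5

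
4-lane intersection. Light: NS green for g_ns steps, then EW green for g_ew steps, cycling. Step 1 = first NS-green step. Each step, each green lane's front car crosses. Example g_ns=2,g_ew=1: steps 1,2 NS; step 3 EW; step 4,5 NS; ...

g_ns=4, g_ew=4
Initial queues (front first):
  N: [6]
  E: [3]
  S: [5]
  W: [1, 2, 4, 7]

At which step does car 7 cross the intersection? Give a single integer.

Step 1 [NS]: N:car6-GO,E:wait,S:car5-GO,W:wait | queues: N=0 E=1 S=0 W=4
Step 2 [NS]: N:empty,E:wait,S:empty,W:wait | queues: N=0 E=1 S=0 W=4
Step 3 [NS]: N:empty,E:wait,S:empty,W:wait | queues: N=0 E=1 S=0 W=4
Step 4 [NS]: N:empty,E:wait,S:empty,W:wait | queues: N=0 E=1 S=0 W=4
Step 5 [EW]: N:wait,E:car3-GO,S:wait,W:car1-GO | queues: N=0 E=0 S=0 W=3
Step 6 [EW]: N:wait,E:empty,S:wait,W:car2-GO | queues: N=0 E=0 S=0 W=2
Step 7 [EW]: N:wait,E:empty,S:wait,W:car4-GO | queues: N=0 E=0 S=0 W=1
Step 8 [EW]: N:wait,E:empty,S:wait,W:car7-GO | queues: N=0 E=0 S=0 W=0
Car 7 crosses at step 8

8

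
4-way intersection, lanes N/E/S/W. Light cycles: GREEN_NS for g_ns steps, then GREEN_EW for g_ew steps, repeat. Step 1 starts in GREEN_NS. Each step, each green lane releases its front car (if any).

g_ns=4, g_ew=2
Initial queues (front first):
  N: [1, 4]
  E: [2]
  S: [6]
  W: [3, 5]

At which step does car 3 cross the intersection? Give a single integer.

Step 1 [NS]: N:car1-GO,E:wait,S:car6-GO,W:wait | queues: N=1 E=1 S=0 W=2
Step 2 [NS]: N:car4-GO,E:wait,S:empty,W:wait | queues: N=0 E=1 S=0 W=2
Step 3 [NS]: N:empty,E:wait,S:empty,W:wait | queues: N=0 E=1 S=0 W=2
Step 4 [NS]: N:empty,E:wait,S:empty,W:wait | queues: N=0 E=1 S=0 W=2
Step 5 [EW]: N:wait,E:car2-GO,S:wait,W:car3-GO | queues: N=0 E=0 S=0 W=1
Step 6 [EW]: N:wait,E:empty,S:wait,W:car5-GO | queues: N=0 E=0 S=0 W=0
Car 3 crosses at step 5

5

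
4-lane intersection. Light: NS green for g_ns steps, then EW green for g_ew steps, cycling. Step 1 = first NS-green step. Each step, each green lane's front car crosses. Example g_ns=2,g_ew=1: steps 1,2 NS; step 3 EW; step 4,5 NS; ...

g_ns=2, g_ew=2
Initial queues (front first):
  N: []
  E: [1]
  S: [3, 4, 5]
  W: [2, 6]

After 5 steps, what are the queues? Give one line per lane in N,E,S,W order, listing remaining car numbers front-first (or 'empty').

Step 1 [NS]: N:empty,E:wait,S:car3-GO,W:wait | queues: N=0 E=1 S=2 W=2
Step 2 [NS]: N:empty,E:wait,S:car4-GO,W:wait | queues: N=0 E=1 S=1 W=2
Step 3 [EW]: N:wait,E:car1-GO,S:wait,W:car2-GO | queues: N=0 E=0 S=1 W=1
Step 4 [EW]: N:wait,E:empty,S:wait,W:car6-GO | queues: N=0 E=0 S=1 W=0
Step 5 [NS]: N:empty,E:wait,S:car5-GO,W:wait | queues: N=0 E=0 S=0 W=0

N: empty
E: empty
S: empty
W: empty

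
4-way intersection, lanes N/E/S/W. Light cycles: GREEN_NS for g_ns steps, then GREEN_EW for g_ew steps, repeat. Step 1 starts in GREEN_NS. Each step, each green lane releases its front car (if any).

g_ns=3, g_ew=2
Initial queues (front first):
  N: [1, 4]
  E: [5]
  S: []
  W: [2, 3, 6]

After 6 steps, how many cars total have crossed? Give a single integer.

Answer: 5

Derivation:
Step 1 [NS]: N:car1-GO,E:wait,S:empty,W:wait | queues: N=1 E=1 S=0 W=3
Step 2 [NS]: N:car4-GO,E:wait,S:empty,W:wait | queues: N=0 E=1 S=0 W=3
Step 3 [NS]: N:empty,E:wait,S:empty,W:wait | queues: N=0 E=1 S=0 W=3
Step 4 [EW]: N:wait,E:car5-GO,S:wait,W:car2-GO | queues: N=0 E=0 S=0 W=2
Step 5 [EW]: N:wait,E:empty,S:wait,W:car3-GO | queues: N=0 E=0 S=0 W=1
Step 6 [NS]: N:empty,E:wait,S:empty,W:wait | queues: N=0 E=0 S=0 W=1
Cars crossed by step 6: 5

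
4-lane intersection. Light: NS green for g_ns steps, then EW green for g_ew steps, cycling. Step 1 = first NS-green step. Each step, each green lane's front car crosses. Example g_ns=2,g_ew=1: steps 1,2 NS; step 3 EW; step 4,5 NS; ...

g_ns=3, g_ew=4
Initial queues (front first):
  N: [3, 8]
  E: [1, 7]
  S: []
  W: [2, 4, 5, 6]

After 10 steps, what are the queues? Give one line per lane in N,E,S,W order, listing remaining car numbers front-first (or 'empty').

Step 1 [NS]: N:car3-GO,E:wait,S:empty,W:wait | queues: N=1 E=2 S=0 W=4
Step 2 [NS]: N:car8-GO,E:wait,S:empty,W:wait | queues: N=0 E=2 S=0 W=4
Step 3 [NS]: N:empty,E:wait,S:empty,W:wait | queues: N=0 E=2 S=0 W=4
Step 4 [EW]: N:wait,E:car1-GO,S:wait,W:car2-GO | queues: N=0 E=1 S=0 W=3
Step 5 [EW]: N:wait,E:car7-GO,S:wait,W:car4-GO | queues: N=0 E=0 S=0 W=2
Step 6 [EW]: N:wait,E:empty,S:wait,W:car5-GO | queues: N=0 E=0 S=0 W=1
Step 7 [EW]: N:wait,E:empty,S:wait,W:car6-GO | queues: N=0 E=0 S=0 W=0

N: empty
E: empty
S: empty
W: empty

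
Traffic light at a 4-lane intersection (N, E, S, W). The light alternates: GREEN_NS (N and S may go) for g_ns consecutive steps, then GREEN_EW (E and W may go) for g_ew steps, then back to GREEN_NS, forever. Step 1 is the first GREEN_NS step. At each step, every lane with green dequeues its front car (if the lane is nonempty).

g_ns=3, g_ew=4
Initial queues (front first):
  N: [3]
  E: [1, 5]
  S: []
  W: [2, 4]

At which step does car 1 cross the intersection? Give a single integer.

Step 1 [NS]: N:car3-GO,E:wait,S:empty,W:wait | queues: N=0 E=2 S=0 W=2
Step 2 [NS]: N:empty,E:wait,S:empty,W:wait | queues: N=0 E=2 S=0 W=2
Step 3 [NS]: N:empty,E:wait,S:empty,W:wait | queues: N=0 E=2 S=0 W=2
Step 4 [EW]: N:wait,E:car1-GO,S:wait,W:car2-GO | queues: N=0 E=1 S=0 W=1
Step 5 [EW]: N:wait,E:car5-GO,S:wait,W:car4-GO | queues: N=0 E=0 S=0 W=0
Car 1 crosses at step 4

4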